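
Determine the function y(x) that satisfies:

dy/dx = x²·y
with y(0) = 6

General solution: y = Ce^(x³/3)
Applying IC y(0) = 6:
Particular solution: y = 6e^(x³/3)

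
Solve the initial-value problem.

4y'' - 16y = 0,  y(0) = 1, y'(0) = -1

General solution: y = C₁e^(2x) + C₂e^(-2x)
Applying ICs: C₁ = 1/4, C₂ = 3/4
Particular solution: y = (1/4)e^(2x) + (3/4)e^(-2x)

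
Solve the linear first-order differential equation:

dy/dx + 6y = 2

Using integrating factor method:

General solution: y = 1/3 + Ce^(-6x)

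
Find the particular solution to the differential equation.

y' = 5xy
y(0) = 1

General solution: y = Ce^(5x²/2)
Applying IC y(0) = 1:
Particular solution: y = e^(5x²/2)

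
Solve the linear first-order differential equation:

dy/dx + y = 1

Using integrating factor method:

General solution: y = 1 + Ce^(-x)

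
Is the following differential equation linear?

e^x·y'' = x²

Yes. Linear (y and its derivatives appear to the first power only, no products of y terms)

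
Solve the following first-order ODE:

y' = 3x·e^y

Separating variables and integrating:
-e^(-y) = 3x²/2 + C

General solution: y = -ln(C - 3x²/2)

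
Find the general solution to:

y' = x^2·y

Separating variables and integrating:
ln|y| = x^3/3 + C

General solution: y = Ce^(x^3/3)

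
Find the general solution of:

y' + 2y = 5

Using integrating factor method:

General solution: y = 5/2 + Ce^(-2x)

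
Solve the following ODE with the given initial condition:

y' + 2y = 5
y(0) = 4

General solution: y = 5/2 + Ce^(-2x)
Applying y(0) = 4: C = 4 - 5/2 = 3/2
Particular solution: y = 5/2 + (3/2)e^(-2x)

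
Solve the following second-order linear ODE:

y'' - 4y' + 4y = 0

Characteristic equation: r² - 4r + 4 = 0
Factored: (r - 2)² = 0
Repeated root: r = 2
General solution: y = (C₁ + C₂x)e^(2x)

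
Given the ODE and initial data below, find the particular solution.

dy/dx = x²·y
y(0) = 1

General solution: y = Ce^(x³/3)
Applying IC y(0) = 1:
Particular solution: y = e^(x³/3)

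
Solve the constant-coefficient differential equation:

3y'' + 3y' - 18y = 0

Characteristic equation: 3r² + 3r - 18 = 0
Divide by 3: r² + r - 6 = 0
Roots: r = 2, -3 (distinct real)
General solution: y = C₁e^(2x) + C₂e^(-3x)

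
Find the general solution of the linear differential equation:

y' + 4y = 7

Using integrating factor method:

General solution: y = 7/4 + Ce^(-4x)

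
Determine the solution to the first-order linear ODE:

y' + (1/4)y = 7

Using integrating factor method:

General solution: y = 28 + Ce^(-x/4)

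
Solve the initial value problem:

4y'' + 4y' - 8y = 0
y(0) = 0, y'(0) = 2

General solution: y = C₁e^x + C₂e^(-2x)
Applying ICs: C₁ = 2/3, C₂ = -2/3
Particular solution: y = (2/3)e^x - (2/3)e^(-2x)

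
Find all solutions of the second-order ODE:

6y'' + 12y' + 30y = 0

Characteristic equation: 6r² + 12r + 30 = 0
Divide by 6: r² + 2r + 5 = 0
Roots: r = -1 ± 2i (complex conjugates)
General solution: y = e^(-x)(C₁cos(2x) + C₂sin(2x))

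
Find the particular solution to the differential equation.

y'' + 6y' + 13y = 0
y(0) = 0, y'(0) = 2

General solution: y = e^(-3x)(C₁cos(2x) + C₂sin(2x))
Complex roots r = -3 ± 2i
Applying ICs: C₁ = 0, C₂ = 1
Particular solution: y = e^(-3x)(sin(2x))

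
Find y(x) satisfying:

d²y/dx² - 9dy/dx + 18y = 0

Characteristic equation: r² - 9r + 18 = 0
Roots: r = 3, 6 (distinct real)
General solution: y = C₁e^(3x) + C₂e^(6x)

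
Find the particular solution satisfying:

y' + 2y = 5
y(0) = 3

General solution: y = 5/2 + Ce^(-2x)
Applying y(0) = 3: C = 3 - 5/2 = 1/2
Particular solution: y = 5/2 + (1/2)e^(-2x)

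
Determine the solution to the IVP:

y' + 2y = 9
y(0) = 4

General solution: y = 9/2 + Ce^(-2x)
Applying y(0) = 4: C = 4 - 9/2 = -1/2
Particular solution: y = 9/2 - (1/2)e^(-2x)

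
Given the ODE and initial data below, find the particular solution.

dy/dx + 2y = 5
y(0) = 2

General solution: y = 5/2 + Ce^(-2x)
Applying y(0) = 2: C = 2 - 5/2 = -1/2
Particular solution: y = 5/2 - (1/2)e^(-2x)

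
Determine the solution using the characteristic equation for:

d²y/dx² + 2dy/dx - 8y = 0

Characteristic equation: r² + 2r - 8 = 0
Roots: r = 2, -4 (distinct real)
General solution: y = C₁e^(2x) + C₂e^(-4x)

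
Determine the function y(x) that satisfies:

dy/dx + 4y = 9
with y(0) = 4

General solution: y = 9/4 + Ce^(-4x)
Applying y(0) = 4: C = 4 - 9/4 = 7/4
Particular solution: y = 9/4 + (7/4)e^(-4x)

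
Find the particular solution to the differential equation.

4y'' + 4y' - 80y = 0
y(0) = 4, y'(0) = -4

General solution: y = C₁e^(4x) + C₂e^(-5x)
Applying ICs: C₁ = 16/9, C₂ = 20/9
Particular solution: y = (16/9)e^(4x) + (20/9)e^(-5x)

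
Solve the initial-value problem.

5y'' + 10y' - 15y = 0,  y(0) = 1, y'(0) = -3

General solution: y = C₁e^x + C₂e^(-3x)
Applying ICs: C₁ = 0, C₂ = 1
Particular solution: y = e^(-3x)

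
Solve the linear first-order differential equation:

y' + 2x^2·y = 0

Using integrating factor method:

General solution: y = Ce^(-2x^3/3)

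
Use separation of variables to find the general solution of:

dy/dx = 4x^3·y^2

Separating variables and integrating:
-1/y = x^4 + C

General solution: y^-1 = -x^4 + C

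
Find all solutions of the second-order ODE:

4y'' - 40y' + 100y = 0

Characteristic equation: 4r² - 40r + 100 = 0
Divide by 4: r² - 10r + 25 = 0
Factored: (r - 5)² = 0
Repeated root: r = 5
General solution: y = (C₁ + C₂x)e^(5x)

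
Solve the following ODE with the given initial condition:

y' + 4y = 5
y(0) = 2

General solution: y = 5/4 + Ce^(-4x)
Applying y(0) = 2: C = 2 - 5/4 = 3/4
Particular solution: y = 5/4 + (3/4)e^(-4x)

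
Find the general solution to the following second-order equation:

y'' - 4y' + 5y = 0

Characteristic equation: r² - 4r + 5 = 0
Roots: r = 2 ± i (complex conjugates)
General solution: y = e^(2x)(C₁cos(x) + C₂sin(x))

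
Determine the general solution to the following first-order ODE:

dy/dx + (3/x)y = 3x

Using integrating factor method:

General solution: y = (3/5)x^2 + Cx^(-3)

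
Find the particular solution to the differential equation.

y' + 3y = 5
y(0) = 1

General solution: y = 5/3 + Ce^(-3x)
Applying y(0) = 1: C = 1 - 5/3 = -2/3
Particular solution: y = 5/3 - (2/3)e^(-3x)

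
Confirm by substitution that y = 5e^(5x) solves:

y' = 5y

Verification:
y = 5e^(5x)
y' = 25e^(5x)
5y = 25e^(5x)
y' = 5y ✓

Yes, it is a solution.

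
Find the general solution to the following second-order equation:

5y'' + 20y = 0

Characteristic equation: 5r² + 20 = 0
Divide by 5: r² + 4 = 0
Roots: r = ±2i (complex conjugates)
General solution: y = C₁cos(2x) + C₂sin(2x)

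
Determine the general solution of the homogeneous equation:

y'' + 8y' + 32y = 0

Characteristic equation: r² + 8r + 32 = 0
Roots: r = -4 ± 4i (complex conjugates)
General solution: y = e^(-4x)(C₁cos(4x) + C₂sin(4x))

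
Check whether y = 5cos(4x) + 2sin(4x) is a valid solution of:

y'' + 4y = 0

Verification:
y'' = -80cos(4x) - 32sin(4x)
y'' + 4y ≠ 0 (frequency mismatch: got 16 instead of 4)

No, it is not a solution.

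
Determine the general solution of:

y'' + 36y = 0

Characteristic equation: r² + 36 = 0
Roots: r = ±6i (complex conjugates)
General solution: y = C₁cos(6x) + C₂sin(6x)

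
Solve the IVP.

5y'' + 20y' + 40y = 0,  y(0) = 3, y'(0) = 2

General solution: y = e^(-2x)(C₁cos(2x) + C₂sin(2x))
Complex roots r = -2 ± 2i
Applying ICs: C₁ = 3, C₂ = 4
Particular solution: y = e^(-2x)(3cos(2x) + 4sin(2x))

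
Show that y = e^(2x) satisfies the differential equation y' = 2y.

Verification:
y = e^(2x)
y' = 2e^(2x)
2y = 2e^(2x)
y' = 2y ✓

Yes, it is a solution.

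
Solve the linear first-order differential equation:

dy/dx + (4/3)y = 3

Using integrating factor method:

General solution: y = 9/4 + Ce^(-4x/3)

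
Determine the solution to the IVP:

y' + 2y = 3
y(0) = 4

General solution: y = 3/2 + Ce^(-2x)
Applying y(0) = 4: C = 4 - 3/2 = 5/2
Particular solution: y = 3/2 + (5/2)e^(-2x)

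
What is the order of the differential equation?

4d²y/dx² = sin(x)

The order is 2 (highest derivative is of order 2).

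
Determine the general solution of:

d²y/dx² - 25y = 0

Characteristic equation: r² - 25 = 0
Roots: r = 5, -5 (distinct real)
General solution: y = C₁e^(5x) + C₂e^(-5x)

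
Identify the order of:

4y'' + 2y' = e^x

The order is 2 (highest derivative is of order 2).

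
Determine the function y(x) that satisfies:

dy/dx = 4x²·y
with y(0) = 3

General solution: y = Ce^(4x³/3)
Applying IC y(0) = 3:
Particular solution: y = 3e^(4x³/3)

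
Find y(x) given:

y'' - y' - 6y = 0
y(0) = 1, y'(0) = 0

General solution: y = C₁e^(3x) + C₂e^(-2x)
Applying ICs: C₁ = 2/5, C₂ = 3/5
Particular solution: y = (2/5)e^(3x) + (3/5)e^(-2x)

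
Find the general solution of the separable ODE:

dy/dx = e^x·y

Separating variables and integrating:
ln|y| = e^x + C

General solution: y = Ce^(e^x)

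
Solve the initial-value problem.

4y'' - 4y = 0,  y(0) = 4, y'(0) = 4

General solution: y = C₁e^x + C₂e^(-x)
Applying ICs: C₁ = 4, C₂ = 0
Particular solution: y = 4e^x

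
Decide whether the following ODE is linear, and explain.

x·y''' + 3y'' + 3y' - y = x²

Linear (y and its derivatives appear to the first power only, no products of y terms)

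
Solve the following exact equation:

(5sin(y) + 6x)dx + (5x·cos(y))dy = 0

Verify exactness: ∂M/∂y = ∂N/∂x ✓
Find F(x,y) such that ∂F/∂x = M, ∂F/∂y = N
Solution: 5x·sin(y) + 3x² = C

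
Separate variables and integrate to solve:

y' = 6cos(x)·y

Separating variables and integrating:
ln|y| = 6sin(x) + C

General solution: y = Ce^(6sin(x))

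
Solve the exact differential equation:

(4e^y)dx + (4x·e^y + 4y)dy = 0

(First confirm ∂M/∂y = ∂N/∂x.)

Verify exactness: ∂M/∂y = ∂N/∂x ✓
Find F(x,y) such that ∂F/∂x = M, ∂F/∂y = N
Solution: 4x·e^y + 2y² = C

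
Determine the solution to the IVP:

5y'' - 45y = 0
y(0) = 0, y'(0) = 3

General solution: y = C₁e^(3x) + C₂e^(-3x)
Applying ICs: C₁ = 1/2, C₂ = -1/2
Particular solution: y = (1/2)e^(3x) - (1/2)e^(-3x)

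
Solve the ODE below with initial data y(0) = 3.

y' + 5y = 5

General solution: y = 1 + Ce^(-5x)
Applying y(0) = 3: C = 3 - 1 = 2
Particular solution: y = 1 + 2e^(-5x)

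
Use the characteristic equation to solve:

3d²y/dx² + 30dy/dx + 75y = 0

Characteristic equation: 3r² + 30r + 75 = 0
Divide by 3: r² + 10r + 25 = 0
Factored: (r + 5)² = 0
Repeated root: r = -5
General solution: y = (C₁ + C₂x)e^(-5x)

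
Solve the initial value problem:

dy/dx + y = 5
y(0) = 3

General solution: y = 5 + Ce^(-x)
Applying y(0) = 3: C = 3 - 5 = -2
Particular solution: y = 5 - 2e^(-x)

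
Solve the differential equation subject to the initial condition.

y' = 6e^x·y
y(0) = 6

General solution: y = Ce^(6e^x)
Applying IC y(0) = 6:
Particular solution: y = 6e^(6(e^x - 1))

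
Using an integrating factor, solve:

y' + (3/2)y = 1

Using integrating factor method:

General solution: y = 2/3 + Ce^(-3x/2)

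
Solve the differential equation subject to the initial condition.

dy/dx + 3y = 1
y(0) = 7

General solution: y = 1/3 + Ce^(-3x)
Applying y(0) = 7: C = 7 - 1/3 = 20/3
Particular solution: y = 1/3 + (20/3)e^(-3x)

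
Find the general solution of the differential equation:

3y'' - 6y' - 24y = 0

Characteristic equation: 3r² - 6r - 24 = 0
Divide by 3: r² - 2r - 8 = 0
Roots: r = 4, -2 (distinct real)
General solution: y = C₁e^(4x) + C₂e^(-2x)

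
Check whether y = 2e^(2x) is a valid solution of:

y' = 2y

Verification:
y = 2e^(2x)
y' = 4e^(2x)
2y = 4e^(2x)
y' = 2y ✓

Yes, it is a solution.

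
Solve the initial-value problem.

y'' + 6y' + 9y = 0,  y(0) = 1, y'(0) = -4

General solution: y = (C₁ + C₂x)e^(-3x)
Repeated root r = -3
Applying ICs: C₁ = 1, C₂ = -1
Particular solution: y = (1 - x)e^(-3x)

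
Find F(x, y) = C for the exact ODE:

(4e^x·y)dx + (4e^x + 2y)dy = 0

Verify exactness: ∂M/∂y = ∂N/∂x ✓
Find F(x,y) such that ∂F/∂x = M, ∂F/∂y = N
Solution: 4e^x·y + y² = C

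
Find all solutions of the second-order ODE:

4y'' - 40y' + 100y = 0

Characteristic equation: 4r² - 40r + 100 = 0
Divide by 4: r² - 10r + 25 = 0
Factored: (r - 5)² = 0
Repeated root: r = 5
General solution: y = (C₁ + C₂x)e^(5x)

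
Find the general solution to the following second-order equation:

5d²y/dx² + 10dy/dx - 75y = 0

Characteristic equation: 5r² + 10r - 75 = 0
Divide by 5: r² + 2r - 15 = 0
Roots: r = 3, -5 (distinct real)
General solution: y = C₁e^(3x) + C₂e^(-5x)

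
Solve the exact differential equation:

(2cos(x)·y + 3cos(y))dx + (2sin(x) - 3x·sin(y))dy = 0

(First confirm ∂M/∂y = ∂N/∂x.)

Verify exactness: ∂M/∂y = ∂N/∂x ✓
Find F(x,y) such that ∂F/∂x = M, ∂F/∂y = N
Solution: 2sin(x)·y + 3x·cos(y) = C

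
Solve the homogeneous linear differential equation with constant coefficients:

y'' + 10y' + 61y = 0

Characteristic equation: r² + 10r + 61 = 0
Roots: r = -5 ± 6i (complex conjugates)
General solution: y = e^(-5x)(C₁cos(6x) + C₂sin(6x))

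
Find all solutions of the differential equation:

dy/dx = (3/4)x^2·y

Separating variables and integrating:
ln|y| = x^3/4 + C

General solution: y = Ce^(x^3/4)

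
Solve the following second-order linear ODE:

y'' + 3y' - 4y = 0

Characteristic equation: r² + 3r - 4 = 0
Roots: r = 1, -4 (distinct real)
General solution: y = C₁e^x + C₂e^(-4x)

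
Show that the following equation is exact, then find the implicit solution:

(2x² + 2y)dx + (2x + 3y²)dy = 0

Verify exactness: ∂M/∂y = ∂N/∂x ✓
Find F(x,y) such that ∂F/∂x = M, ∂F/∂y = N
Solution: 2x³/3 + 2xy + y³ = C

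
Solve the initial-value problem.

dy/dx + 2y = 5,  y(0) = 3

General solution: y = 5/2 + Ce^(-2x)
Applying y(0) = 3: C = 3 - 5/2 = 1/2
Particular solution: y = 5/2 + (1/2)e^(-2x)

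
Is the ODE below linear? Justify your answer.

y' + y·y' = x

No. Nonlinear (product y·y')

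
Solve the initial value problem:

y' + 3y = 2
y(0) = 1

General solution: y = 2/3 + Ce^(-3x)
Applying y(0) = 1: C = 1 - 2/3 = 1/3
Particular solution: y = 2/3 + (1/3)e^(-3x)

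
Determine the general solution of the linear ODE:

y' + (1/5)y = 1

Using integrating factor method:

General solution: y = 5 + Ce^(-x/5)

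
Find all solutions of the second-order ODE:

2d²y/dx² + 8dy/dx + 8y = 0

Characteristic equation: 2r² + 8r + 8 = 0
Divide by 2: r² + 4r + 4 = 0
Factored: (r + 2)² = 0
Repeated root: r = -2
General solution: y = (C₁ + C₂x)e^(-2x)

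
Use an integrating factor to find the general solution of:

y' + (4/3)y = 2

Using integrating factor method:

General solution: y = 3/2 + Ce^(-4x/3)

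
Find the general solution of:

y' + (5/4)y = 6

Using integrating factor method:

General solution: y = 24/5 + Ce^(-5x/4)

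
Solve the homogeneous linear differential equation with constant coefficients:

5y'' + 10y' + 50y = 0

Characteristic equation: 5r² + 10r + 50 = 0
Divide by 5: r² + 2r + 10 = 0
Roots: r = -1 ± 3i (complex conjugates)
General solution: y = e^(-x)(C₁cos(3x) + C₂sin(3x))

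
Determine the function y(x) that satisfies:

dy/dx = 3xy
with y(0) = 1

General solution: y = Ce^(3x²/2)
Applying IC y(0) = 1:
Particular solution: y = e^(3x²/2)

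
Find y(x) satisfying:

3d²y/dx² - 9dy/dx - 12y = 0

Characteristic equation: 3r² - 9r - 12 = 0
Divide by 3: r² - 3r - 4 = 0
Roots: r = 4, -1 (distinct real)
General solution: y = C₁e^(4x) + C₂e^(-x)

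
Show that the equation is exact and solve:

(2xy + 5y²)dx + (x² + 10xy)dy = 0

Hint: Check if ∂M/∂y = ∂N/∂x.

Verify exactness: ∂M/∂y = ∂N/∂x ✓
Find F(x,y) such that ∂F/∂x = M, ∂F/∂y = N
Solution: x²y + 5xy² = C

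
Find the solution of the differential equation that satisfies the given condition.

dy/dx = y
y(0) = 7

General solution: y = Ce^x
Applying IC y(0) = 7:
Particular solution: y = 7e^x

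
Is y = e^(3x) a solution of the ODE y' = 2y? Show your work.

Verification:
y = e^(3x)
y' = 3e^(3x)
But 2y = 2e^(3x)
y' ≠ 2y — the derivative does not match

No, it is not a solution.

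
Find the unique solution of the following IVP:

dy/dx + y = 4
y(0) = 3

General solution: y = 4 + Ce^(-x)
Applying y(0) = 3: C = 3 - 4 = -1
Particular solution: y = 4 - e^(-x)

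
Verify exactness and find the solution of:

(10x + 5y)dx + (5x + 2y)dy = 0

Verify exactness: ∂M/∂y = ∂N/∂x ✓
Find F(x,y) such that ∂F/∂x = M, ∂F/∂y = N
Solution: 5x² + 5xy + y² = C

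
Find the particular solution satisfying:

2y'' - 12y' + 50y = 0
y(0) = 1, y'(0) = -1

General solution: y = e^(3x)(C₁cos(4x) + C₂sin(4x))
Complex roots r = 3 ± 4i
Applying ICs: C₁ = 1, C₂ = -1
Particular solution: y = e^(3x)(cos(4x) - sin(4x))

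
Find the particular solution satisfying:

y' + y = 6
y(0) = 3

General solution: y = 6 + Ce^(-x)
Applying y(0) = 3: C = 3 - 6 = -3
Particular solution: y = 6 - 3e^(-x)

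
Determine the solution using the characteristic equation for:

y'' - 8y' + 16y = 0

Characteristic equation: r² - 8r + 16 = 0
Factored: (r - 4)² = 0
Repeated root: r = 4
General solution: y = (C₁ + C₂x)e^(4x)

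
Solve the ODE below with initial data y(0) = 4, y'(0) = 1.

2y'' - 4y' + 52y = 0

General solution: y = e^x(C₁cos(5x) + C₂sin(5x))
Complex roots r = 1 ± 5i
Applying ICs: C₁ = 4, C₂ = -3/5
Particular solution: y = e^x(4cos(5x) - (3/5)sin(5x))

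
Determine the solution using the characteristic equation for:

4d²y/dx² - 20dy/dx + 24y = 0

Characteristic equation: 4r² - 20r + 24 = 0
Divide by 4: r² - 5r + 6 = 0
Roots: r = 2, 3 (distinct real)
General solution: y = C₁e^(2x) + C₂e^(3x)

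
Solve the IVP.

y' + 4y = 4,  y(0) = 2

General solution: y = 1 + Ce^(-4x)
Applying y(0) = 2: C = 2 - 1 = 1
Particular solution: y = 1 + e^(-4x)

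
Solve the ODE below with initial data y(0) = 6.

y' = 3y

General solution: y = Ce^(3x)
Applying IC y(0) = 6:
Particular solution: y = 6e^(3x)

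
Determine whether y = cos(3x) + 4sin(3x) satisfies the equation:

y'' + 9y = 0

Verification:
y'' = -9cos(3x) - 36sin(3x)
y'' + 9y = 0 ✓

Yes, it is a solution.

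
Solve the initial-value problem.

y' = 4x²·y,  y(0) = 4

General solution: y = Ce^(4x³/3)
Applying IC y(0) = 4:
Particular solution: y = 4e^(4x³/3)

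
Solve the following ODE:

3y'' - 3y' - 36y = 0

Characteristic equation: 3r² - 3r - 36 = 0
Divide by 3: r² - r - 12 = 0
Roots: r = 4, -3 (distinct real)
General solution: y = C₁e^(4x) + C₂e^(-3x)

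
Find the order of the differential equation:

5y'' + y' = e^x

The order is 2 (highest derivative is of order 2).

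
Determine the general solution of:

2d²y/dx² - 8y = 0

Characteristic equation: 2r² - 8 = 0
Divide by 2: r² - 4 = 0
Roots: r = 2, -2 (distinct real)
General solution: y = C₁e^(2x) + C₂e^(-2x)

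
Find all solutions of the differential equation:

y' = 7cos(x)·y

Separating variables and integrating:
ln|y| = 7sin(x) + C

General solution: y = Ce^(7sin(x))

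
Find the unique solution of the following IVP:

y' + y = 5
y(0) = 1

General solution: y = 5 + Ce^(-x)
Applying y(0) = 1: C = 1 - 5 = -4
Particular solution: y = 5 - 4e^(-x)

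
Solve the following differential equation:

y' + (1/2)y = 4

Using integrating factor method:

General solution: y = 8 + Ce^(-x/2)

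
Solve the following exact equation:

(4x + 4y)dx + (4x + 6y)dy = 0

Verify exactness: ∂M/∂y = ∂N/∂x ✓
Find F(x,y) such that ∂F/∂x = M, ∂F/∂y = N
Solution: 2x² + 4xy + 3y² = C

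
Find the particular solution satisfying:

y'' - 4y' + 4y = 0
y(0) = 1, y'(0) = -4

General solution: y = (C₁ + C₂x)e^(2x)
Repeated root r = 2
Applying ICs: C₁ = 1, C₂ = -6
Particular solution: y = (1 - 6x)e^(2x)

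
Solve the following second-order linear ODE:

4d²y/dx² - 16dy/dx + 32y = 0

Characteristic equation: 4r² - 16r + 32 = 0
Divide by 4: r² - 4r + 8 = 0
Roots: r = 2 ± 2i (complex conjugates)
General solution: y = e^(2x)(C₁cos(2x) + C₂sin(2x))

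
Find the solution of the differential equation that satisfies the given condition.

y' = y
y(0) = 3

General solution: y = Ce^x
Applying IC y(0) = 3:
Particular solution: y = 3e^x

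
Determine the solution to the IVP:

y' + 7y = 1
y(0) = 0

General solution: y = 1/7 + Ce^(-7x)
Applying y(0) = 0: C = 0 - 1/7 = -1/7
Particular solution: y = 1/7 - (1/7)e^(-7x)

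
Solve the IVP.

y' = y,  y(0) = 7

General solution: y = Ce^x
Applying IC y(0) = 7:
Particular solution: y = 7e^x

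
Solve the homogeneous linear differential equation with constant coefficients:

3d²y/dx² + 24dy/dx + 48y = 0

Characteristic equation: 3r² + 24r + 48 = 0
Divide by 3: r² + 8r + 16 = 0
Factored: (r + 4)² = 0
Repeated root: r = -4
General solution: y = (C₁ + C₂x)e^(-4x)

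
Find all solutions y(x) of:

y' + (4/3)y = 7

Using integrating factor method:

General solution: y = 21/4 + Ce^(-4x/3)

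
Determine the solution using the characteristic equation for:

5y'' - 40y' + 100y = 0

Characteristic equation: 5r² - 40r + 100 = 0
Divide by 5: r² - 8r + 20 = 0
Roots: r = 4 ± 2i (complex conjugates)
General solution: y = e^(4x)(C₁cos(2x) + C₂sin(2x))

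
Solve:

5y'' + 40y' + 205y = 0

Characteristic equation: 5r² + 40r + 205 = 0
Divide by 5: r² + 8r + 41 = 0
Roots: r = -4 ± 5i (complex conjugates)
General solution: y = e^(-4x)(C₁cos(5x) + C₂sin(5x))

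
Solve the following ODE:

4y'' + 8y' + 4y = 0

Characteristic equation: 4r² + 8r + 4 = 0
Divide by 4: r² + 2r + 1 = 0
Factored: (r + 1)² = 0
Repeated root: r = -1
General solution: y = (C₁ + C₂x)e^(-x)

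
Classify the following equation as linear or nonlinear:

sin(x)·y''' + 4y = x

Linear (y and its derivatives appear to the first power only, no products of y terms)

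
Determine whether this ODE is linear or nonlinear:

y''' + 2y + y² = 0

Nonlinear (y² term)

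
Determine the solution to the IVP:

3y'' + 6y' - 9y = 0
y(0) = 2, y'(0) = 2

General solution: y = C₁e^x + C₂e^(-3x)
Applying ICs: C₁ = 2, C₂ = 0
Particular solution: y = 2e^x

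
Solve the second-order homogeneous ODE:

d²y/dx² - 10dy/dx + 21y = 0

Characteristic equation: r² - 10r + 21 = 0
Roots: r = 3, 7 (distinct real)
General solution: y = C₁e^(3x) + C₂e^(7x)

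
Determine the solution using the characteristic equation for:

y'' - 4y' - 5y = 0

Characteristic equation: r² - 4r - 5 = 0
Roots: r = 5, -1 (distinct real)
General solution: y = C₁e^(5x) + C₂e^(-x)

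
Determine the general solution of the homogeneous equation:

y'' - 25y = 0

Characteristic equation: r² - 25 = 0
Roots: r = 5, -5 (distinct real)
General solution: y = C₁e^(5x) + C₂e^(-5x)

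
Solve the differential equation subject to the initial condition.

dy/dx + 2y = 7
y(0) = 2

General solution: y = 7/2 + Ce^(-2x)
Applying y(0) = 2: C = 2 - 7/2 = -3/2
Particular solution: y = 7/2 - (3/2)e^(-2x)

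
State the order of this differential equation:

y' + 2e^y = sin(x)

The order is 1 (highest derivative is of order 1).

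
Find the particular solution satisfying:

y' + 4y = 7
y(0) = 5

General solution: y = 7/4 + Ce^(-4x)
Applying y(0) = 5: C = 5 - 7/4 = 13/4
Particular solution: y = 7/4 + (13/4)e^(-4x)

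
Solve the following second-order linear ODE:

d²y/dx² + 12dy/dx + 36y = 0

Characteristic equation: r² + 12r + 36 = 0
Factored: (r + 6)² = 0
Repeated root: r = -6
General solution: y = (C₁ + C₂x)e^(-6x)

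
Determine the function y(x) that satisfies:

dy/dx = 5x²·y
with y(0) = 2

General solution: y = Ce^(5x³/3)
Applying IC y(0) = 2:
Particular solution: y = 2e^(5x³/3)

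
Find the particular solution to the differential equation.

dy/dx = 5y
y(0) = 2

General solution: y = Ce^(5x)
Applying IC y(0) = 2:
Particular solution: y = 2e^(5x)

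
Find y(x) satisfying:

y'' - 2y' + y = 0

Characteristic equation: r² - 2r + 1 = 0
Factored: (r - 1)² = 0
Repeated root: r = 1
General solution: y = (C₁ + C₂x)e^x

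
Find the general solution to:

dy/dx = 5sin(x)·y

Separating variables and integrating:
ln|y| = -5cos(x) + C

General solution: y = Ce^(-5cos(x))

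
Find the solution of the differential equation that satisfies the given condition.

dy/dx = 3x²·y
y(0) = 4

General solution: y = Ce^(x³)
Applying IC y(0) = 4:
Particular solution: y = 4e^(x³)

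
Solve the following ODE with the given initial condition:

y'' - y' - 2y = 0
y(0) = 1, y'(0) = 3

General solution: y = C₁e^(2x) + C₂e^(-x)
Applying ICs: C₁ = 4/3, C₂ = -1/3
Particular solution: y = (4/3)e^(2x) - (1/3)e^(-x)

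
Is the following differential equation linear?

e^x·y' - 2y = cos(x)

Yes. Linear (y and its derivatives appear to the first power only, no products of y terms)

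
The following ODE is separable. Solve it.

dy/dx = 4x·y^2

Separating variables and integrating:
-1/y = 2x^2 + C

General solution: y^-1 = -2x^2 + C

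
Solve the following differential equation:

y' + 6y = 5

Using integrating factor method:

General solution: y = 5/6 + Ce^(-6x)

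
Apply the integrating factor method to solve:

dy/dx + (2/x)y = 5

Using integrating factor method:

General solution: y = (5/3)x + Cx^(-2)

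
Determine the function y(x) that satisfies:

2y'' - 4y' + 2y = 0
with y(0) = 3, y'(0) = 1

General solution: y = (C₁ + C₂x)e^x
Repeated root r = 1
Applying ICs: C₁ = 3, C₂ = -2
Particular solution: y = (3 - 2x)e^x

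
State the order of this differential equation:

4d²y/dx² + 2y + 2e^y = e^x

The order is 2 (highest derivative is of order 2).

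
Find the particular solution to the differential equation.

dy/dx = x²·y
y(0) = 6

General solution: y = Ce^(x³/3)
Applying IC y(0) = 6:
Particular solution: y = 6e^(x³/3)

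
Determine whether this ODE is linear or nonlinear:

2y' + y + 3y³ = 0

Nonlinear (y³ term)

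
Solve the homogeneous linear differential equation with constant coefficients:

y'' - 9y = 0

Characteristic equation: r² - 9 = 0
Roots: r = 3, -3 (distinct real)
General solution: y = C₁e^(3x) + C₂e^(-3x)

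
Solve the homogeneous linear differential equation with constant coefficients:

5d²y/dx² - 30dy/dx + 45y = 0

Characteristic equation: 5r² - 30r + 45 = 0
Divide by 5: r² - 6r + 9 = 0
Factored: (r - 3)² = 0
Repeated root: r = 3
General solution: y = (C₁ + C₂x)e^(3x)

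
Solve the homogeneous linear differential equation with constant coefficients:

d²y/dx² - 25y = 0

Characteristic equation: r² - 25 = 0
Roots: r = 5, -5 (distinct real)
General solution: y = C₁e^(5x) + C₂e^(-5x)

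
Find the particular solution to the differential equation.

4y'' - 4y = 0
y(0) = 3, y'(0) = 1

General solution: y = C₁e^x + C₂e^(-x)
Applying ICs: C₁ = 2, C₂ = 1
Particular solution: y = 2e^x + e^(-x)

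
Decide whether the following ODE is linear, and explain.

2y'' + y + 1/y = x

Nonlinear (1/y term)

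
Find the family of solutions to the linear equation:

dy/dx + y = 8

Using integrating factor method:

General solution: y = 8 + Ce^(-x)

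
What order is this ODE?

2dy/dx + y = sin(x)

The order is 1 (highest derivative is of order 1).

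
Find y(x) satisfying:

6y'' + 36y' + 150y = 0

Characteristic equation: 6r² + 36r + 150 = 0
Divide by 6: r² + 6r + 25 = 0
Roots: r = -3 ± 4i (complex conjugates)
General solution: y = e^(-3x)(C₁cos(4x) + C₂sin(4x))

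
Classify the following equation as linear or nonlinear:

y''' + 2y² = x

Nonlinear (y² term)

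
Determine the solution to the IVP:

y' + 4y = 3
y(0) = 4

General solution: y = 3/4 + Ce^(-4x)
Applying y(0) = 4: C = 4 - 3/4 = 13/4
Particular solution: y = 3/4 + (13/4)e^(-4x)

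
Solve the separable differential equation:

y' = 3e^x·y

Separating variables and integrating:
ln|y| = 3e^x + C

General solution: y = Ce^(3e^x)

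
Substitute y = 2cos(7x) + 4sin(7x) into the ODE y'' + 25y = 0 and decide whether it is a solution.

Verification:
y'' = -98cos(7x) - 196sin(7x)
y'' + 25y ≠ 0 (frequency mismatch: got 49 instead of 25)

No, it is not a solution.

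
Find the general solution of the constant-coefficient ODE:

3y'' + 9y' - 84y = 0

Characteristic equation: 3r² + 9r - 84 = 0
Divide by 3: r² + 3r - 28 = 0
Roots: r = 4, -7 (distinct real)
General solution: y = C₁e^(4x) + C₂e^(-7x)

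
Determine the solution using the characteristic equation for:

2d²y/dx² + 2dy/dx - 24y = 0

Characteristic equation: 2r² + 2r - 24 = 0
Divide by 2: r² + r - 12 = 0
Roots: r = 3, -4 (distinct real)
General solution: y = C₁e^(3x) + C₂e^(-4x)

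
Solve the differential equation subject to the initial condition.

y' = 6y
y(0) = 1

General solution: y = Ce^(6x)
Applying IC y(0) = 1:
Particular solution: y = e^(6x)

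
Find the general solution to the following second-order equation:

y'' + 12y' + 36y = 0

Characteristic equation: r² + 12r + 36 = 0
Factored: (r + 6)² = 0
Repeated root: r = -6
General solution: y = (C₁ + C₂x)e^(-6x)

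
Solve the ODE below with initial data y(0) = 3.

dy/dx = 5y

General solution: y = Ce^(5x)
Applying IC y(0) = 3:
Particular solution: y = 3e^(5x)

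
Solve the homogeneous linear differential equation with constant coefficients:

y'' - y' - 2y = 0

Characteristic equation: r² - r - 2 = 0
Roots: r = 2, -1 (distinct real)
General solution: y = C₁e^(2x) + C₂e^(-x)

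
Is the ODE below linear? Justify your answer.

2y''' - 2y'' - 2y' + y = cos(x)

Yes. Linear (y and its derivatives appear to the first power only, no products of y terms)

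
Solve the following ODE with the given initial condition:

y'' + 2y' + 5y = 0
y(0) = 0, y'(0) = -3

General solution: y = e^(-x)(C₁cos(2x) + C₂sin(2x))
Complex roots r = -1 ± 2i
Applying ICs: C₁ = 0, C₂ = -3/2
Particular solution: y = e^(-x)(-(3/2)sin(2x))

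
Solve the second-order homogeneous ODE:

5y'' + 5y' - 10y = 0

Characteristic equation: 5r² + 5r - 10 = 0
Divide by 5: r² + r - 2 = 0
Roots: r = 1, -2 (distinct real)
General solution: y = C₁e^x + C₂e^(-2x)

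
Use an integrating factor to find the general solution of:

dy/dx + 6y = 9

Using integrating factor method:

General solution: y = 3/2 + Ce^(-6x)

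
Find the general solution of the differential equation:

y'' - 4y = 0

Characteristic equation: r² - 4 = 0
Roots: r = 2, -2 (distinct real)
General solution: y = C₁e^(2x) + C₂e^(-2x)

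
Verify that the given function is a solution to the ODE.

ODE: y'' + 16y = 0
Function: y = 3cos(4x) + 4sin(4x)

Verification:
y'' = -48cos(4x) - 64sin(4x)
y'' + 16y = 0 ✓

Yes, it is a solution.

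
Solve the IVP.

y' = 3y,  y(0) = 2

General solution: y = Ce^(3x)
Applying IC y(0) = 2:
Particular solution: y = 2e^(3x)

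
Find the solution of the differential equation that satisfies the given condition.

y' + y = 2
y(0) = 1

General solution: y = 2 + Ce^(-x)
Applying y(0) = 1: C = 1 - 2 = -1
Particular solution: y = 2 - e^(-x)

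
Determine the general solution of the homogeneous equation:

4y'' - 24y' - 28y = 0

Characteristic equation: 4r² - 24r - 28 = 0
Divide by 4: r² - 6r - 7 = 0
Roots: r = 7, -1 (distinct real)
General solution: y = C₁e^(7x) + C₂e^(-x)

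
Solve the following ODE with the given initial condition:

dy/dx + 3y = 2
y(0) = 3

General solution: y = 2/3 + Ce^(-3x)
Applying y(0) = 3: C = 3 - 2/3 = 7/3
Particular solution: y = 2/3 + (7/3)e^(-3x)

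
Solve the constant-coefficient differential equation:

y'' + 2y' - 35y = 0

Characteristic equation: r² + 2r - 35 = 0
Roots: r = 5, -7 (distinct real)
General solution: y = C₁e^(5x) + C₂e^(-7x)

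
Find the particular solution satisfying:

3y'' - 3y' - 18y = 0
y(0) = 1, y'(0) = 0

General solution: y = C₁e^(3x) + C₂e^(-2x)
Applying ICs: C₁ = 2/5, C₂ = 3/5
Particular solution: y = (2/5)e^(3x) + (3/5)e^(-2x)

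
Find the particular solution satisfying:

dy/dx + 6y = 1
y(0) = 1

General solution: y = 1/6 + Ce^(-6x)
Applying y(0) = 1: C = 1 - 1/6 = 5/6
Particular solution: y = 1/6 + (5/6)e^(-6x)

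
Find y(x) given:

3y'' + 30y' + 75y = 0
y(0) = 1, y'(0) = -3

General solution: y = (C₁ + C₂x)e^(-5x)
Repeated root r = -5
Applying ICs: C₁ = 1, C₂ = 2
Particular solution: y = (1 + 2x)e^(-5x)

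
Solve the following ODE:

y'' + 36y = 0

Characteristic equation: r² + 36 = 0
Roots: r = ±6i (complex conjugates)
General solution: y = C₁cos(6x) + C₂sin(6x)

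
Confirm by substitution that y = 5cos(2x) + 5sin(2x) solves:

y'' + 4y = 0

Verification:
y'' = -20cos(2x) - 20sin(2x)
y'' + 4y = 0 ✓

Yes, it is a solution.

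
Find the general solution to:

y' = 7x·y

Separating variables and integrating:
ln|y| = 7x^2/2 + C

General solution: y = Ce^(7x^2/2)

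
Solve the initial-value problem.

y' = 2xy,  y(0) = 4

General solution: y = Ce^(x²)
Applying IC y(0) = 4:
Particular solution: y = 4e^(x²)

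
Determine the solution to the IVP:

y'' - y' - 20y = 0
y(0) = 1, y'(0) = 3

General solution: y = C₁e^(5x) + C₂e^(-4x)
Applying ICs: C₁ = 7/9, C₂ = 2/9
Particular solution: y = (7/9)e^(5x) + (2/9)e^(-4x)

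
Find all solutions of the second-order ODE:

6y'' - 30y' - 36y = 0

Characteristic equation: 6r² - 30r - 36 = 0
Divide by 6: r² - 5r - 6 = 0
Roots: r = 6, -1 (distinct real)
General solution: y = C₁e^(6x) + C₂e^(-x)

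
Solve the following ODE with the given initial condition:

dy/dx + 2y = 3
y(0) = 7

General solution: y = 3/2 + Ce^(-2x)
Applying y(0) = 7: C = 7 - 3/2 = 11/2
Particular solution: y = 3/2 + (11/2)e^(-2x)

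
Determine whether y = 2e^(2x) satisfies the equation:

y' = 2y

Verification:
y = 2e^(2x)
y' = 4e^(2x)
2y = 4e^(2x)
y' = 2y ✓

Yes, it is a solution.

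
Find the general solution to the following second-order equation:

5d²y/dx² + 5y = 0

Characteristic equation: 5r² + 5 = 0
Divide by 5: r² + 1 = 0
Roots: r = ±i (complex conjugates)
General solution: y = C₁cos(x) + C₂sin(x)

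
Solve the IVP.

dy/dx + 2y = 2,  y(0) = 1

General solution: y = 1 + Ce^(-2x)
Applying y(0) = 1: C = 1 - 1 = 0
Particular solution: y = 1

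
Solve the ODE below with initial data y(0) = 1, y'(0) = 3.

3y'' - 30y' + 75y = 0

General solution: y = (C₁ + C₂x)e^(5x)
Repeated root r = 5
Applying ICs: C₁ = 1, C₂ = -2
Particular solution: y = (1 - 2x)e^(5x)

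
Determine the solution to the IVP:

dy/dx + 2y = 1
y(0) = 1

General solution: y = 1/2 + Ce^(-2x)
Applying y(0) = 1: C = 1 - 1/2 = 1/2
Particular solution: y = 1/2 + (1/2)e^(-2x)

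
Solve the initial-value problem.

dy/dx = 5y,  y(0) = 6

General solution: y = Ce^(5x)
Applying IC y(0) = 6:
Particular solution: y = 6e^(5x)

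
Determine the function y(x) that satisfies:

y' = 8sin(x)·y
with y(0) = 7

General solution: y = Ce^(-8cos(x))
Applying IC y(0) = 7:
Particular solution: y = 7e^(8(1-cos(x)))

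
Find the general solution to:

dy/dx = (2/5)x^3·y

Separating variables and integrating:
ln|y| = x^4/10 + C

General solution: y = Ce^(x^4/10)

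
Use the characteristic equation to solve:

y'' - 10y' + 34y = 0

Characteristic equation: r² - 10r + 34 = 0
Roots: r = 5 ± 3i (complex conjugates)
General solution: y = e^(5x)(C₁cos(3x) + C₂sin(3x))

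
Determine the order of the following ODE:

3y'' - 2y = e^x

The order is 2 (highest derivative is of order 2).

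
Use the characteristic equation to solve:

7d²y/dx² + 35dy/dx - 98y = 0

Characteristic equation: 7r² + 35r - 98 = 0
Divide by 7: r² + 5r - 14 = 0
Roots: r = 2, -7 (distinct real)
General solution: y = C₁e^(2x) + C₂e^(-7x)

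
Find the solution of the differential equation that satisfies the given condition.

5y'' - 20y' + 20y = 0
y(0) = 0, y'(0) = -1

General solution: y = (C₁ + C₂x)e^(2x)
Repeated root r = 2
Applying ICs: C₁ = 0, C₂ = -1
Particular solution: y = -xe^(2x)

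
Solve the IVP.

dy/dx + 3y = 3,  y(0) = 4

General solution: y = 1 + Ce^(-3x)
Applying y(0) = 4: C = 4 - 1 = 3
Particular solution: y = 1 + 3e^(-3x)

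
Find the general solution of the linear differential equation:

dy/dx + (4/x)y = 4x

Using integrating factor method:

General solution: y = (2/3)x^2 + Cx^(-4)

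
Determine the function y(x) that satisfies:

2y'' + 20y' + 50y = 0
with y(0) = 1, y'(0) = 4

General solution: y = (C₁ + C₂x)e^(-5x)
Repeated root r = -5
Applying ICs: C₁ = 1, C₂ = 9
Particular solution: y = (1 + 9x)e^(-5x)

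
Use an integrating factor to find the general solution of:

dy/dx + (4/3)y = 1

Using integrating factor method:

General solution: y = 3/4 + Ce^(-4x/3)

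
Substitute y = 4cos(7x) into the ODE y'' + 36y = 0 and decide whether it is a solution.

Verification:
y'' = -196cos(7x)
y'' + 36y ≠ 0 (frequency mismatch: got 49 instead of 36)

No, it is not a solution.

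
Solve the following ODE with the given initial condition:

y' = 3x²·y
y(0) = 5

General solution: y = Ce^(x³)
Applying IC y(0) = 5:
Particular solution: y = 5e^(x³)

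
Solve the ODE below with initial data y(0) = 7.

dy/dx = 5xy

General solution: y = Ce^(5x²/2)
Applying IC y(0) = 7:
Particular solution: y = 7e^(5x²/2)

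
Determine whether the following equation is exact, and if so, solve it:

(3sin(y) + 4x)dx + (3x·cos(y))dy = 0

Verify exactness: ∂M/∂y = ∂N/∂x ✓
Find F(x,y) such that ∂F/∂x = M, ∂F/∂y = N
Solution: 3x·sin(y) + 2x² = C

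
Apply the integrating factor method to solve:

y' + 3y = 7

Using integrating factor method:

General solution: y = 7/3 + Ce^(-3x)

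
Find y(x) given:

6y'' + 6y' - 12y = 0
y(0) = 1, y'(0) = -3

General solution: y = C₁e^x + C₂e^(-2x)
Applying ICs: C₁ = -1/3, C₂ = 4/3
Particular solution: y = -(1/3)e^x + (4/3)e^(-2x)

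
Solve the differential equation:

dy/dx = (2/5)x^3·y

Separating variables and integrating:
ln|y| = x^4/10 + C

General solution: y = Ce^(x^4/10)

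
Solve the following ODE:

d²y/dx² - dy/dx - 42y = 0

Characteristic equation: r² - r - 42 = 0
Roots: r = 7, -6 (distinct real)
General solution: y = C₁e^(7x) + C₂e^(-6x)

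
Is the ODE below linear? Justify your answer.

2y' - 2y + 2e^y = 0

No. Nonlinear (e^y is nonlinear in y)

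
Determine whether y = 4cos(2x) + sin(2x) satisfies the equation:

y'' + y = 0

Verification:
y'' = -16cos(2x) - 4sin(2x)
y'' + y ≠ 0 (frequency mismatch: got 4 instead of 1)

No, it is not a solution.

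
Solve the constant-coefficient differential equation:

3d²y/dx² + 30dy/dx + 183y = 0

Characteristic equation: 3r² + 30r + 183 = 0
Divide by 3: r² + 10r + 61 = 0
Roots: r = -5 ± 6i (complex conjugates)
General solution: y = e^(-5x)(C₁cos(6x) + C₂sin(6x))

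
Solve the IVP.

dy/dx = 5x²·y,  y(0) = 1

General solution: y = Ce^(5x³/3)
Applying IC y(0) = 1:
Particular solution: y = e^(5x³/3)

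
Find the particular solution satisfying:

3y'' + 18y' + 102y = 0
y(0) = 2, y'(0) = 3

General solution: y = e^(-3x)(C₁cos(5x) + C₂sin(5x))
Complex roots r = -3 ± 5i
Applying ICs: C₁ = 2, C₂ = 9/5
Particular solution: y = e^(-3x)(2cos(5x) + (9/5)sin(5x))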